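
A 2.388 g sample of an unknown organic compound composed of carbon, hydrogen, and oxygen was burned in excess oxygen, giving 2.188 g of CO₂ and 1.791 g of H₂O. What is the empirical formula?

CH4O2

mol C = 2.188 g CO₂ ÷ 44.009 g/mol = 0.049717 mol
mol H = 2 × 1.791 g H₂O ÷ 18.015 g/mol = 0.19883 mol
mass O = 2.388 − (0.59715 + 0.20042) = 1.5904 g → mol O = 1.5904 ÷ 15.999 = 0.099408 mol
Divide by the smallest (0.049717 mol): C 1.000, H 3.999, O 1.999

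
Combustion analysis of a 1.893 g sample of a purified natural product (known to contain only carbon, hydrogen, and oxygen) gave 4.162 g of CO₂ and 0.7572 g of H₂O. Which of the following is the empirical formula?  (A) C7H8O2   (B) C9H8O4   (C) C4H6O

(B) C9H8O4

mol C = 4.162 g CO₂ ÷ 44.009 g/mol = 0.094572 mol
mol H = 2 × 0.7572 g H₂O ÷ 18.015 g/mol = 0.084063 mol
mass O = 1.893 − (1.1359 + 0.084736) = 0.67237 g → mol O = 0.67237 ÷ 15.999 = 0.042025 mol
Divide by the smallest (0.042025 mol): C 2.250, H 2.000, O 1.000
Multiplying each by 4 gives whole numbers: C 9.00, H 8.00, O 4.00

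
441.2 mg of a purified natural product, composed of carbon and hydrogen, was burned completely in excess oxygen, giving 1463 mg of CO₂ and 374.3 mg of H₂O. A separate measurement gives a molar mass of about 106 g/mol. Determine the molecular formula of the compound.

C8H10

mol C = 1.463 g CO₂ ÷ 44.009 g/mol = 0.033243 mol
mol H = 2 × 0.3743 g H₂O ÷ 18.015 g/mol = 0.041554 mol
Divide by the smallest (0.033243 mol): C 1.000, H 1.250
Multiplying each by 4 gives whole numbers: C 4.00, H 5.00
Empirical formula: C4H5
Empirical-formula mass = 53.08 g/mol; 106 ÷ 53.08 ≈ 2, so the molecular formula is C8H10.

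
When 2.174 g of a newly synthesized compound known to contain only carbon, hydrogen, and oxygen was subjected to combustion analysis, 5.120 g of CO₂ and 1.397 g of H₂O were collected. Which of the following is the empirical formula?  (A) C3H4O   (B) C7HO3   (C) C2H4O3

(A) C3H4O

mol C = 5.120 g CO₂ ÷ 44.009 g/mol = 0.11634 mol
mol H = 2 × 1.397 g H₂O ÷ 18.015 g/mol = 0.15509 mol
mass O = 2.174 − (1.3974 + 0.15633) = 0.62031 g → mol O = 0.62031 ÷ 15.999 = 0.038772 mol
Divide by the smallest (0.038772 mol): C 3.001, H 4.000, O 1.000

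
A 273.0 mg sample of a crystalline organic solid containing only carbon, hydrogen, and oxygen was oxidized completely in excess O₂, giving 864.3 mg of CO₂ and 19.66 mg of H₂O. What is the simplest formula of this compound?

mol C = 0.8643 g CO₂ ÷ 44.009 g/mol = 0.019639 mol
mol H = 2 × 0.01966 g H₂O ÷ 18.015 g/mol = 0.0021826 mol
mass O = 0.2730 − (0.23589 + 0.0022001) = 0.034914 g → mol O = 0.034914 ÷ 15.999 = 0.0021823 mol
Divide by the smallest (0.0021823 mol): C 8.999, H 1.000, O 1.000

C9HO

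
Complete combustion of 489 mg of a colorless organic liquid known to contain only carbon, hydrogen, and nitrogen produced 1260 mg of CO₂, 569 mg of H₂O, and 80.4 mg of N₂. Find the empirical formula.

C5H11N

mol C = 1.26 g CO₂ ÷ 44.009 g/mol = 0.02863 mol
mol H = 2 × 0.569 g H₂O ÷ 18.015 g/mol = 0.06317 mol
mol N = 2 × 0.0804 g N₂ ÷ 28.014 g/mol = 0.005740 mol
Divide by the smallest (0.005740 mol): C 4.988, H 11.005, N 1.000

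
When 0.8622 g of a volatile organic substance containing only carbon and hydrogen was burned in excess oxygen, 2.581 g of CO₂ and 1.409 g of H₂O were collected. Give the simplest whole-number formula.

mol C = 2.581 g CO₂ ÷ 44.009 g/mol = 0.058647 mol
mol H = 2 × 1.409 g H₂O ÷ 18.015 g/mol = 0.15643 mol
Divide by the smallest (0.058647 mol): C 1.000, H 2.667
Multiplying each by 3 gives whole numbers: C 3.00, H 8.00

C3H8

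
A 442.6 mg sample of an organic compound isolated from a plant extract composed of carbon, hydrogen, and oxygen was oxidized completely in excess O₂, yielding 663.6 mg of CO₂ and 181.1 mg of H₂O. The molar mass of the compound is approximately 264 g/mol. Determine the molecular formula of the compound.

mol C = 0.6636 g CO₂ ÷ 44.009 g/mol = 0.015079 mol
mol H = 2 × 0.1811 g H₂O ÷ 18.015 g/mol = 0.020105 mol
mass O = 0.4426 − (0.18111 + 0.020266) = 0.24122 g → mol O = 0.24122 ÷ 15.999 = 0.015077 mol
Divide by the smallest (0.015077 mol): C 1.000, H 1.333, O 1.000
Multiplying each by 3 gives whole numbers: C 3.00, H 4.00, O 3.00
Empirical formula: C3H4O3
Empirical-formula mass = 88.06 g/mol; 264 ÷ 88.06 ≈ 3, so the molecular formula is C9H12O9.

C9H12O9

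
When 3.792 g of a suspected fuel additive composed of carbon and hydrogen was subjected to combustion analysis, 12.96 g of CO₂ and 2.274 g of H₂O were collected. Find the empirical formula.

C7H6

mol C = 12.96 g CO₂ ÷ 44.009 g/mol = 0.29449 mol
mol H = 2 × 2.274 g H₂O ÷ 18.015 g/mol = 0.25246 mol
Divide by the smallest (0.25246 mol): C 1.166, H 1.000
Multiplying each by 6 gives whole numbers: C 7.00, H 6.00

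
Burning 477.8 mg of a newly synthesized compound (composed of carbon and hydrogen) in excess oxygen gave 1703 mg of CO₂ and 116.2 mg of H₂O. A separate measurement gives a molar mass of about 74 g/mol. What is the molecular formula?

C6H2

mol C = 1.703 g CO₂ ÷ 44.009 g/mol = 0.038697 mol
mol H = 2 × 0.1162 g H₂O ÷ 18.015 g/mol = 0.012900 mol
Divide by the smallest (0.012900 mol): C 3.000, H 1.000
Empirical formula: C3H
Empirical-formula mass = 37.04 g/mol; 74 ÷ 37.04 ≈ 2, so the molecular formula is C6H2.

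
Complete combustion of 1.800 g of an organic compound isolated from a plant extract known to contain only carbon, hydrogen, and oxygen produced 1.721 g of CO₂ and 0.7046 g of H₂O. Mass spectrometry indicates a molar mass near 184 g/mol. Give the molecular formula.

mol C = 1.721 g CO₂ ÷ 44.009 g/mol = 0.039106 mol
mol H = 2 × 0.7046 g H₂O ÷ 18.015 g/mol = 0.078224 mol
mass O = 1.800 − (0.46970 + 0.078849) = 1.2515 g → mol O = 1.2515 ÷ 15.999 = 0.078221 mol
Divide by the smallest (0.039106 mol): C 1.000, H 2.000, O 2.000
Empirical formula: CH2O2
Empirical-formula mass = 46.02 g/mol; 184 ÷ 46.02 ≈ 4, so the molecular formula is C4H8O8.

C4H8O8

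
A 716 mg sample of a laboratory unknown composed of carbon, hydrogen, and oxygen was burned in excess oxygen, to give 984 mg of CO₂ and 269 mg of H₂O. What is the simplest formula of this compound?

mol C = 0.984 g CO₂ ÷ 44.009 g/mol = 0.02236 mol
mol H = 2 × 0.269 g H₂O ÷ 18.015 g/mol = 0.02986 mol
mass O = 0.716 − (0.2686 + 0.03010) = 0.4173 g → mol O = 0.4173 ÷ 15.999 = 0.02609 mol
Divide by the smallest (0.02236 mol): C 1.000, H 1.336, O 1.167
Multiplying each by 6 gives whole numbers: C 6.00, H 8.01, O 7.00

C6H8O7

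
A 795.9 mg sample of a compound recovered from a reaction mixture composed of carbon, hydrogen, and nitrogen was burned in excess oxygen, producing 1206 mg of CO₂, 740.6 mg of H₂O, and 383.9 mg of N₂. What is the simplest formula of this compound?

mol C = 1.206 g CO₂ ÷ 44.009 g/mol = 0.027403 mol
mol H = 2 × 0.7406 g H₂O ÷ 18.015 g/mol = 0.082220 mol
mol N = 2 × 0.3839 g N₂ ÷ 28.014 g/mol = 0.027408 mol
Divide by the smallest (0.027403 mol): C 1.000, H 3.000, N 1.000

CH3N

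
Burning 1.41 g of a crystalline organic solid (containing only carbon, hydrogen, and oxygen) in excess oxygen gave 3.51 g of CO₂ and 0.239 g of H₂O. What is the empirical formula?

mol C = 3.51 g CO₂ ÷ 44.009 g/mol = 0.07976 mol
mol H = 2 × 0.239 g H₂O ÷ 18.015 g/mol = 0.02653 mol
mass O = 1.41 − (0.9580 + 0.02675) = 0.4253 g → mol O = 0.4253 ÷ 15.999 = 0.02658 mol
Divide by the smallest (0.02653 mol): C 3.006, H 1.000, O 1.002

C3HO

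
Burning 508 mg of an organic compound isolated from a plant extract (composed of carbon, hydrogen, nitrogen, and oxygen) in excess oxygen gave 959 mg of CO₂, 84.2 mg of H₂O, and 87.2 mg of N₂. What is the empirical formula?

C7H3N2O3

mol C = 0.959 g CO₂ ÷ 44.009 g/mol = 0.02179 mol
mol H = 2 × 0.0842 g H₂O ÷ 18.015 g/mol = 0.009348 mol
mol N = 2 × 0.0872 g N₂ ÷ 28.014 g/mol = 0.006225 mol
mass O = 0.508 − (0.2617 + 0.009423 + 0.08720) = 0.1496 g → mol O = 0.1496 ÷ 15.999 = 0.009353 mol
Divide by the smallest (0.006225 mol): C 3.500, H 1.502, N 1.000, O 1.502
Multiplying each by 2 gives whole numbers: C 7.00, H 3.00, N 2.00, O 3.00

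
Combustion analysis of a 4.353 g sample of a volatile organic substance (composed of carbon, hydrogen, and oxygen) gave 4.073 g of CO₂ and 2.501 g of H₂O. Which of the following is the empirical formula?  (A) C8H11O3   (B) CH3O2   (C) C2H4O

mol C = 4.073 g CO₂ ÷ 44.009 g/mol = 0.092549 mol
mol H = 2 × 2.501 g H₂O ÷ 18.015 g/mol = 0.27766 mol
mass O = 4.353 − (1.1116 + 0.27988) = 2.9615 g → mol O = 2.9615 ÷ 15.999 = 0.18511 mol
Divide by the smallest (0.092549 mol): C 1.000, H 3.000, O 2.000

(B) CH3O2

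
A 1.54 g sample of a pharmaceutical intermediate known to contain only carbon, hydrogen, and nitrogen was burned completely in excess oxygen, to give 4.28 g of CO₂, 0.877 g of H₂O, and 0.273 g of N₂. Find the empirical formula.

C5H5N

mol C = 4.28 g CO₂ ÷ 44.009 g/mol = 0.09725 mol
mol H = 2 × 0.877 g H₂O ÷ 18.015 g/mol = 0.09736 mol
mol N = 2 × 0.273 g N₂ ÷ 28.014 g/mol = 0.01949 mol
Divide by the smallest (0.01949 mol): C 4.990, H 4.995, N 1.000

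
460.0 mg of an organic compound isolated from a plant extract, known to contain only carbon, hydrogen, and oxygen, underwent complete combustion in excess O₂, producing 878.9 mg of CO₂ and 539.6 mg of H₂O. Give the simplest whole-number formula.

C2H6O

mol C = 0.8789 g CO₂ ÷ 44.009 g/mol = 0.019971 mol
mol H = 2 × 0.5396 g H₂O ÷ 18.015 g/mol = 0.059906 mol
mass O = 0.4600 − (0.23987 + 0.060385) = 0.15974 g → mol O = 0.15974 ÷ 15.999 = 0.0099847 mol
Divide by the smallest (0.0099847 mol): C 2.000, H 6.000, O 1.000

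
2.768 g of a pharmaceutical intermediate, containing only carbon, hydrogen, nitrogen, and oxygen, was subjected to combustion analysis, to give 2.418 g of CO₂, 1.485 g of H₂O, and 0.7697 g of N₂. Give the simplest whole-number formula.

C3H9N3O4

mol C = 2.418 g CO₂ ÷ 44.009 g/mol = 0.054943 mol
mol H = 2 × 1.485 g H₂O ÷ 18.015 g/mol = 0.16486 mol
mol N = 2 × 0.7697 g N₂ ÷ 28.014 g/mol = 0.054951 mol
mass O = 2.768 − (0.65992 + 0.16618 + 0.76970) = 1.1722 g → mol O = 1.1722 ÷ 15.999 = 0.073267 mol
Divide by the smallest (0.054943 mol): C 1.000, H 3.001, N 1.000, O 1.333
Multiplying each by 3 gives whole numbers: C 3.00, H 9.00, N 3.00, O 4.00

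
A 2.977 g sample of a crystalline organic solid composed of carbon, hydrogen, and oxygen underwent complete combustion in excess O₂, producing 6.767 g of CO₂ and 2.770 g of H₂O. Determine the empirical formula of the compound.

C3H6O

mol C = 6.767 g CO₂ ÷ 44.009 g/mol = 0.15376 mol
mol H = 2 × 2.770 g H₂O ÷ 18.015 g/mol = 0.30752 mol
mass O = 2.977 − (1.8469 + 0.30998) = 0.82016 g → mol O = 0.82016 ÷ 15.999 = 0.051263 mol
Divide by the smallest (0.051263 mol): C 3.000, H 5.999, O 1.000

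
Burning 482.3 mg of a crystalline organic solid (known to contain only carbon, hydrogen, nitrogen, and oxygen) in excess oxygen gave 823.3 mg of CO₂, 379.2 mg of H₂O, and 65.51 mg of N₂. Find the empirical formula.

mol C = 0.8233 g CO₂ ÷ 44.009 g/mol = 0.018708 mol
mol H = 2 × 0.3792 g H₂O ÷ 18.015 g/mol = 0.042098 mol
mol N = 2 × 0.06551 g N₂ ÷ 28.014 g/mol = 0.0046769 mol
mass O = 0.4823 − (0.22470 + 0.042435 + 0.065510) = 0.14966 g → mol O = 0.14966 ÷ 15.999 = 0.0093543 mol
Divide by the smallest (0.0046769 mol): C 4.000, H 9.001, N 1.000, O 2.000

C4H9NO2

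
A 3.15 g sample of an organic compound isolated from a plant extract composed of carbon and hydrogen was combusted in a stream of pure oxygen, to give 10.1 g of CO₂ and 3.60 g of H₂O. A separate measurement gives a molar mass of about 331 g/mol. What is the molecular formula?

mol C = 10.1 g CO₂ ÷ 44.009 g/mol = 0.2295 mol
mol H = 2 × 3.60 g H₂O ÷ 18.015 g/mol = 0.3997 mol
Divide by the smallest (0.2295 mol): C 1.000, H 1.741
Multiplying each by 4 gives whole numbers: C 4.00, H 6.97
Empirical formula: C4H7
Empirical-formula mass = 55.10 g/mol; 331 ÷ 55.10 ≈ 6, so the molecular formula is C24H42.

C24H42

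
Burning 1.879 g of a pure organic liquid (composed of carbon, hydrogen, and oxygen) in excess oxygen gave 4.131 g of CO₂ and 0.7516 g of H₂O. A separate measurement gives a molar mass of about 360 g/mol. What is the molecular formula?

C18H16O8

mol C = 4.131 g CO₂ ÷ 44.009 g/mol = 0.093867 mol
mol H = 2 × 0.7516 g H₂O ÷ 18.015 g/mol = 0.083442 mol
mass O = 1.879 − (1.1274 + 0.084109) = 0.66745 g → mol O = 0.66745 ÷ 15.999 = 0.041718 mol
Divide by the smallest (0.041718 mol): C 2.250, H 2.000, O 1.000
Multiplying each by 4 gives whole numbers: C 9.00, H 8.00, O 4.00
Empirical formula: C9H8O4
Empirical-formula mass = 180.16 g/mol; 360 ÷ 180.16 ≈ 2, so the molecular formula is C18H16O8.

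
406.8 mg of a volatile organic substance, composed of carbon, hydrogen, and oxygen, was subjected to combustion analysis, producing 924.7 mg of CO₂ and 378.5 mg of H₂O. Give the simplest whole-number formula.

C3H6O

mol C = 0.9247 g CO₂ ÷ 44.009 g/mol = 0.021012 mol
mol H = 2 × 0.3785 g H₂O ÷ 18.015 g/mol = 0.042021 mol
mass O = 0.4068 − (0.25237 + 0.042357) = 0.11207 g → mol O = 0.11207 ÷ 15.999 = 0.0070050 mol
Divide by the smallest (0.0070050 mol): C 3.000, H 5.999, O 1.000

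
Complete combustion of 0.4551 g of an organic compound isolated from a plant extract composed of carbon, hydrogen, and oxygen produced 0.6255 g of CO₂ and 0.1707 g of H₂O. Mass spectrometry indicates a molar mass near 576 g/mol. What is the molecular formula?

C18H24O21

mol C = 0.6255 g CO₂ ÷ 44.009 g/mol = 0.014213 mol
mol H = 2 × 0.1707 g H₂O ÷ 18.015 g/mol = 0.018951 mol
mass O = 0.4551 − (0.17071 + 0.019102) = 0.26529 g → mol O = 0.26529 ÷ 15.999 = 0.016581 mol
Divide by the smallest (0.014213 mol): C 1.000, H 1.333, O 1.167
Multiplying each by 6 gives whole numbers: C 6.00, H 8.00, O 7.00
Empirical formula: C6H8O7
Empirical-formula mass = 192.12 g/mol; 576 ÷ 192.12 ≈ 3, so the molecular formula is C18H24O21.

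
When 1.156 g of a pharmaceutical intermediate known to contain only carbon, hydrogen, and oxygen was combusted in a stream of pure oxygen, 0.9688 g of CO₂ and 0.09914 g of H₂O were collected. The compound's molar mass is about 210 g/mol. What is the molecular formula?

mol C = 0.9688 g CO₂ ÷ 44.009 g/mol = 0.022014 mol
mol H = 2 × 0.09914 g H₂O ÷ 18.015 g/mol = 0.011006 mol
mass O = 1.156 − (0.26441 + 0.011094) = 0.88050 g → mol O = 0.88050 ÷ 15.999 = 0.055035 mol
Divide by the smallest (0.011006 mol): C 2.000, H 1.000, O 5.000
Empirical formula: C2HO5
Empirical-formula mass = 105.03 g/mol; 210 ÷ 105.03 ≈ 2, so the molecular formula is C4H2O10.

C4H2O10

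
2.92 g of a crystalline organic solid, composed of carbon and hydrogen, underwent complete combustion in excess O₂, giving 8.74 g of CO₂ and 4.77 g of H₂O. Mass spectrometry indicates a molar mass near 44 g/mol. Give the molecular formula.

mol C = 8.74 g CO₂ ÷ 44.009 g/mol = 0.1986 mol
mol H = 2 × 4.77 g H₂O ÷ 18.015 g/mol = 0.5296 mol
Divide by the smallest (0.1986 mol): C 1.000, H 2.667
Multiplying each by 3 gives whole numbers: C 3.00, H 8.00
Empirical formula: C3H8
Empirical-formula mass = 44.10 g/mol; 44 ÷ 44.10 ≈ 1, so the molecular formula is C3H8.

C3H8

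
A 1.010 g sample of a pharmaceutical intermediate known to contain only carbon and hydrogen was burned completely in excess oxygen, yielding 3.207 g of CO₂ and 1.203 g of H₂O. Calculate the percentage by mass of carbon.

mol C = 3.207 g CO₂ ÷ 44.009 g/mol = 0.072871 mol
mol H = 2 × 1.203 g H₂O ÷ 18.015 g/mol = 0.13356 mol
mass % C = 0.87526 g ÷ 1.010 g × 100%

86.66%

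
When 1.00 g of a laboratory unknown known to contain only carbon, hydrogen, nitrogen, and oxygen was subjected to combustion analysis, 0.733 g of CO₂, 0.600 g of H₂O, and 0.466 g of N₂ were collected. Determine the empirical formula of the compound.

mol C = 0.733 g CO₂ ÷ 44.009 g/mol = 0.01666 mol
mol H = 2 × 0.600 g H₂O ÷ 18.015 g/mol = 0.06661 mol
mol N = 2 × 0.466 g N₂ ÷ 28.014 g/mol = 0.03327 mol
mass O = 1.00 − (0.2001 + 0.06714 + 0.4660) = 0.2668 g → mol O = 0.2668 ÷ 15.999 = 0.01668 mol
Divide by the smallest (0.01666 mol): C 1.000, H 3.999, N 1.997, O 1.001

CH4N2O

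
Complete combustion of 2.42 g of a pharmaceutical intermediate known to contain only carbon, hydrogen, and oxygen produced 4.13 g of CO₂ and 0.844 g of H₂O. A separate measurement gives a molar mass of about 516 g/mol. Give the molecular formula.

mol C = 4.13 g CO₂ ÷ 44.009 g/mol = 0.09384 mol
mol H = 2 × 0.844 g H₂O ÷ 18.015 g/mol = 0.09370 mol
mass O = 2.42 − (1.127 + 0.09445) = 1.198 g → mol O = 1.198 ÷ 15.999 = 0.07490 mol
Divide by the smallest (0.07490 mol): C 1.253, H 1.251, O 1.000
Multiplying each by 4 gives whole numbers: C 5.01, H 5.00, O 4.00
Empirical formula: C5H5O4
Empirical-formula mass = 129.09 g/mol; 516 ÷ 129.09 ≈ 4, so the molecular formula is C20H20O16.

C20H20O16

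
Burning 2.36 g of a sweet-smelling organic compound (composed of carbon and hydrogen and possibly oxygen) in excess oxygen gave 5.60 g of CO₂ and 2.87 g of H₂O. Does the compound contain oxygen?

mol C = 5.60 g CO₂ ÷ 44.009 g/mol = 0.1272 mol
mol H = 2 × 2.87 g H₂O ÷ 18.015 g/mol = 0.3186 mol
C and H account for only 1.850 g of the 2.36 g sample; the remaining 0.5105 g must be oxygen.

yes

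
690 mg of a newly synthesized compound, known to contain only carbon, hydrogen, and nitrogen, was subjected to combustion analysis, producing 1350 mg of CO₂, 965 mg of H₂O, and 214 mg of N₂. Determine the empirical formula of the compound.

mol C = 1.35 g CO₂ ÷ 44.009 g/mol = 0.03068 mol
mol H = 2 × 0.965 g H₂O ÷ 18.015 g/mol = 0.1071 mol
mol N = 2 × 0.214 g N₂ ÷ 28.014 g/mol = 0.01528 mol
Divide by the smallest (0.01528 mol): C 2.008, H 7.012, N 1.000

C2H7N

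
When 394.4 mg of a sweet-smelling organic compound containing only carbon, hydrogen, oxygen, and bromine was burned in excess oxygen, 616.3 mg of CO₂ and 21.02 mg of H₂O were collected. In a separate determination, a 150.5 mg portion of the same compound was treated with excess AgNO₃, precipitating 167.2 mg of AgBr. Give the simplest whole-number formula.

mol C = 0.6163 g CO₂ ÷ 44.009 g/mol = 0.014004 mol
mol H = 2 × 0.02102 g H₂O ÷ 18.015 g/mol = 0.0023336 mol
From the AgBr data: mol Br per gram of compound = (0.1672 ÷ 187.772) ÷ 0.1505 = 0.0059166 mol/g, so in the 0.3944 g combustion sample mol Br = 0.0023335 mol
mass O = 0.3944 − (0.16820 + 0.0023523 + 0.18646) = 0.037391 g → mol O = 0.037391 ÷ 15.999 = 0.0023371 mol
Divide by the smallest (0.0023335 mol): C 6.001, H 1.000, Br 1.000, O 1.002

C6HBrO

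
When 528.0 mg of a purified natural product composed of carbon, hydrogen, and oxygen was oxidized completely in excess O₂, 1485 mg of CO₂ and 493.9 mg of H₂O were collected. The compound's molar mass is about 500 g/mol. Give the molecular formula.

mol C = 1.485 g CO₂ ÷ 44.009 g/mol = 0.033743 mol
mol H = 2 × 0.4939 g H₂O ÷ 18.015 g/mol = 0.054832 mol
mass O = 0.5280 − (0.40529 + 0.055271) = 0.067441 g → mol O = 0.067441 ÷ 15.999 = 0.0042153 mol
Divide by the smallest (0.0042153 mol): C 8.005, H 13.008, O 1.000
Empirical formula: C8H13O
Empirical-formula mass = 125.19 g/mol; 500 ÷ 125.19 ≈ 4, so the molecular formula is C32H52O4.

C32H52O4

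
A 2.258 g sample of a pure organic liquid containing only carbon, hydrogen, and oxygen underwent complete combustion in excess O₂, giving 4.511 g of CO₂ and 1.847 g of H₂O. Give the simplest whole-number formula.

mol C = 4.511 g CO₂ ÷ 44.009 g/mol = 0.10250 mol
mol H = 2 × 1.847 g H₂O ÷ 18.015 g/mol = 0.20505 mol
mass O = 2.258 − (1.2311 + 0.20669) = 0.82016 g → mol O = 0.82016 ÷ 15.999 = 0.051263 mol
Divide by the smallest (0.051263 mol): C 2.000, H 4.000, O 1.000

C2H4O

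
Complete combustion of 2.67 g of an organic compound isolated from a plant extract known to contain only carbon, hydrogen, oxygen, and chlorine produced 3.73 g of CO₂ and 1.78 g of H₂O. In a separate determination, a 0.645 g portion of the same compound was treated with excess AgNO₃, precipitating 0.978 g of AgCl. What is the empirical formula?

mol C = 3.73 g CO₂ ÷ 44.009 g/mol = 0.08476 mol
mol H = 2 × 1.78 g H₂O ÷ 18.015 g/mol = 0.1976 mol
From the AgCl data: mol Cl per gram of compound = (0.978 ÷ 143.318) ÷ 0.645 = 0.01058 mol/g, so in the 2.67 g combustion sample mol Cl = 0.02825 mol
mass O = 2.67 − (1.018 + 0.1992 + 1.001) = 0.4514 g → mol O = 0.4514 ÷ 15.999 = 0.02822 mol
Divide by the smallest (0.02822 mol): C 3.004, H 7.004, Cl 1.001, O 1.000

C3H7ClO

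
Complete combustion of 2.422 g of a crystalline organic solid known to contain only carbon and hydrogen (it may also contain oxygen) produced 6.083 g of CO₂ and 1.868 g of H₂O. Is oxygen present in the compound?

mol C = 6.083 g CO₂ ÷ 44.009 g/mol = 0.13822 mol
mol H = 2 × 1.868 g H₂O ÷ 18.015 g/mol = 0.20738 mol
C and H account for only 1.8692 g of the 2.422 g sample; the remaining 0.55278 g must be oxygen.

yes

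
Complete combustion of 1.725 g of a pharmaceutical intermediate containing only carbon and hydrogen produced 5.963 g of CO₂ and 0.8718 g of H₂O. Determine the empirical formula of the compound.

C7H5

mol C = 5.963 g CO₂ ÷ 44.009 g/mol = 0.13550 mol
mol H = 2 × 0.8718 g H₂O ÷ 18.015 g/mol = 0.096786 mol
Divide by the smallest (0.096786 mol): C 1.400, H 1.000
Multiplying each by 5 gives whole numbers: C 7.00, H 5.00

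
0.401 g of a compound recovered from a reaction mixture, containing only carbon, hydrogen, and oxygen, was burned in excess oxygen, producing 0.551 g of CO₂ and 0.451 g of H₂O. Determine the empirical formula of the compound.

CH4O

mol C = 0.551 g CO₂ ÷ 44.009 g/mol = 0.01252 mol
mol H = 2 × 0.451 g H₂O ÷ 18.015 g/mol = 0.05007 mol
mass O = 0.401 − (0.1504 + 0.05047) = 0.2002 g → mol O = 0.2002 ÷ 15.999 = 0.01251 mol
Divide by the smallest (0.01251 mol): C 1.001, H 4.002, O 1.000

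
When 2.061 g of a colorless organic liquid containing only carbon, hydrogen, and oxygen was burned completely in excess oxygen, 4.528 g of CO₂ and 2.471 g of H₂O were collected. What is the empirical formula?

mol C = 4.528 g CO₂ ÷ 44.009 g/mol = 0.10289 mol
mol H = 2 × 2.471 g H₂O ÷ 18.015 g/mol = 0.27433 mol
mass O = 2.061 − (1.2358 + 0.27652) = 0.54869 g → mol O = 0.54869 ÷ 15.999 = 0.034295 mol
Divide by the smallest (0.034295 mol): C 3.000, H 7.999, O 1.000

C3H8O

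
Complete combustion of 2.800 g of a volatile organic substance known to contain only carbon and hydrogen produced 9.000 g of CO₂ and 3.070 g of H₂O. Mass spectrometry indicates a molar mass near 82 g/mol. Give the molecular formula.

C6H10

mol C = 9.000 g CO₂ ÷ 44.009 g/mol = 0.20450 mol
mol H = 2 × 3.070 g H₂O ÷ 18.015 g/mol = 0.34083 mol
Divide by the smallest (0.20450 mol): C 1.000, H 1.667
Multiplying each by 3 gives whole numbers: C 3.00, H 5.00
Empirical formula: C3H5
Empirical-formula mass = 41.07 g/mol; 82 ÷ 41.07 ≈ 2, so the molecular formula is C6H10.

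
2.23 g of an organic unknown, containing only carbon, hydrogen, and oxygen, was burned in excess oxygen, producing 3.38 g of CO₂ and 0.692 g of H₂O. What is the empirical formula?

CHO

mol C = 3.38 g CO₂ ÷ 44.009 g/mol = 0.07680 mol
mol H = 2 × 0.692 g H₂O ÷ 18.015 g/mol = 0.07682 mol
mass O = 2.23 − (0.9225 + 0.07744) = 1.230 g → mol O = 1.230 ÷ 15.999 = 0.07689 mol
Divide by the smallest (0.07680 mol): C 1.000, H 1.000, O 1.001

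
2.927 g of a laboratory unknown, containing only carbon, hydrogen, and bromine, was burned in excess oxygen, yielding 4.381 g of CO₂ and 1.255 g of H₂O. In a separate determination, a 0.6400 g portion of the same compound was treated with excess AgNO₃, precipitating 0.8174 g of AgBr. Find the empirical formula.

C5H7Br

mol C = 4.381 g CO₂ ÷ 44.009 g/mol = 0.099548 mol
mol H = 2 × 1.255 g H₂O ÷ 18.015 g/mol = 0.13933 mol
From the AgBr data: mol Br per gram of compound = (0.8174 ÷ 187.772) ÷ 0.6400 = 0.0068018 mol/g, so in the 2.927 g combustion sample mol Br = 0.019909 mol
Divide by the smallest (0.019909 mol): C 5.000, H 6.998, Br 1.000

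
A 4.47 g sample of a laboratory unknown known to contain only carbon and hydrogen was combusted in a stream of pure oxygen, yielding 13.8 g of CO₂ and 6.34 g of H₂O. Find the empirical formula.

mol C = 13.8 g CO₂ ÷ 44.009 g/mol = 0.3136 mol
mol H = 2 × 6.34 g H₂O ÷ 18.015 g/mol = 0.7039 mol
Divide by the smallest (0.3136 mol): C 1.000, H 2.245
Multiplying each by 4 gives whole numbers: C 4.00, H 8.98

C4H9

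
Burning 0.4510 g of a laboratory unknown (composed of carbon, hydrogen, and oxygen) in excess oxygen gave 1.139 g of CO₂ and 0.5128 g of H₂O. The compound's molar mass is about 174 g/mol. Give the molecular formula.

C10H22O2

mol C = 1.139 g CO₂ ÷ 44.009 g/mol = 0.025881 mol
mol H = 2 × 0.5128 g H₂O ÷ 18.015 g/mol = 0.056930 mol
mass O = 0.4510 − (0.31086 + 0.057386) = 0.082757 g → mol O = 0.082757 ÷ 15.999 = 0.0051726 mol
Divide by the smallest (0.0051726 mol): C 5.003, H 11.006, O 1.000
Empirical formula: C5H11O
Empirical-formula mass = 87.14 g/mol; 174 ÷ 87.14 ≈ 2, so the molecular formula is C10H22O2.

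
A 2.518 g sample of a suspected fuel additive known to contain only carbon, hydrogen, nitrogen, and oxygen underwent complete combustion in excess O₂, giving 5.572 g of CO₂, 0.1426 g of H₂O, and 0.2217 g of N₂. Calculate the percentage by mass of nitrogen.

mol C = 5.572 g CO₂ ÷ 44.009 g/mol = 0.12661 mol
mol H = 2 × 0.1426 g H₂O ÷ 18.015 g/mol = 0.015831 mol
mol N = 2 × 0.2217 g N₂ ÷ 28.014 g/mol = 0.015828 mol
mass O = 2.518 − (1.5207 + 0.015958 + 0.22170) = 0.75962 g → mol O = 0.75962 ÷ 15.999 = 0.047479 mol
mass % N = 0.22170 g ÷ 2.518 g × 100%

8.80%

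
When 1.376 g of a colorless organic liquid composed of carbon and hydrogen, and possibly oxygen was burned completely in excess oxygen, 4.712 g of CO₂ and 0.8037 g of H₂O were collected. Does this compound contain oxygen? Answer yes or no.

mol C = 4.712 g CO₂ ÷ 44.009 g/mol = 0.10707 mol
mol H = 2 × 0.8037 g H₂O ÷ 18.015 g/mol = 0.089226 mol
C and H together account for 1.3759 g — essentially the entire 1.376 g sample — so the compound contains no oxygen.

no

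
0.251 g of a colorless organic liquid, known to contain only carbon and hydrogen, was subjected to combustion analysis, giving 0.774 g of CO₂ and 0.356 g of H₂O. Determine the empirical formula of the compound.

C4H9

mol C = 0.774 g CO₂ ÷ 44.009 g/mol = 0.01759 mol
mol H = 2 × 0.356 g H₂O ÷ 18.015 g/mol = 0.03952 mol
Divide by the smallest (0.01759 mol): C 1.000, H 2.247
Multiplying each by 4 gives whole numbers: C 4.00, H 8.99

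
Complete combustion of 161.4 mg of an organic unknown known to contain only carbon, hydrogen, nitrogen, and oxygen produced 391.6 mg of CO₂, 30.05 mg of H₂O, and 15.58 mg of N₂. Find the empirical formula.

mol C = 0.3916 g CO₂ ÷ 44.009 g/mol = 0.0088982 mol
mol H = 2 × 0.03005 g H₂O ÷ 18.015 g/mol = 0.0033361 mol
mol N = 2 × 0.01558 g N₂ ÷ 28.014 g/mol = 0.0011123 mol
mass O = 0.1614 − (0.10688 + 0.0033628 + 0.015580) = 0.035581 g → mol O = 0.035581 ÷ 15.999 = 0.0022240 mol
Divide by the smallest (0.0011123 mol): C 8.000, H 2.999, N 1.000, O 1.999

C8H3NO2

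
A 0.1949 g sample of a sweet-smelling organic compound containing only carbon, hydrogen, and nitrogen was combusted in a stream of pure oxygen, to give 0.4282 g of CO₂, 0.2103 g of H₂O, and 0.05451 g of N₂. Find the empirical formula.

mol C = 0.4282 g CO₂ ÷ 44.009 g/mol = 0.0097298 mol
mol H = 2 × 0.2103 g H₂O ÷ 18.015 g/mol = 0.023347 mol
mol N = 2 × 0.05451 g N₂ ÷ 28.014 g/mol = 0.0038916 mol
Divide by the smallest (0.0038916 mol): C 2.500, H 5.999, N 1.000
Multiplying each by 2 gives whole numbers: C 5.00, H 12.00, N 2.00

C5H12N2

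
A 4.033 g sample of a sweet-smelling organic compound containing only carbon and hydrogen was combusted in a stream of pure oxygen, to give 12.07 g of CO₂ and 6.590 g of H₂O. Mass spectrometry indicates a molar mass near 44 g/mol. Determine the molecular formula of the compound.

mol C = 12.07 g CO₂ ÷ 44.009 g/mol = 0.27426 mol
mol H = 2 × 6.590 g H₂O ÷ 18.015 g/mol = 0.73161 mol
Divide by the smallest (0.27426 mol): C 1.000, H 2.668
Multiplying each by 3 gives whole numbers: C 3.00, H 8.00
Empirical formula: C3H8
Empirical-formula mass = 44.10 g/mol; 44 ÷ 44.10 ≈ 1, so the molecular formula is C3H8.

C3H8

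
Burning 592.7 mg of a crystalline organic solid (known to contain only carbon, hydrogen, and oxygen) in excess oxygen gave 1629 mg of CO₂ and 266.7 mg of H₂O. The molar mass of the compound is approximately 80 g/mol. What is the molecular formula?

mol C = 1.629 g CO₂ ÷ 44.009 g/mol = 0.037015 mol
mol H = 2 × 0.2667 g H₂O ÷ 18.015 g/mol = 0.029609 mol
mass O = 0.5927 − (0.44459 + 0.029846) = 0.11827 g → mol O = 0.11827 ÷ 15.999 = 0.0073921 mol
Divide by the smallest (0.0073921 mol): C 5.007, H 4.005, O 1.000
Empirical formula: C5H4O
Empirical-formula mass = 80.09 g/mol; 80 ÷ 80.09 ≈ 1, so the molecular formula is C5H4O.

C5H4O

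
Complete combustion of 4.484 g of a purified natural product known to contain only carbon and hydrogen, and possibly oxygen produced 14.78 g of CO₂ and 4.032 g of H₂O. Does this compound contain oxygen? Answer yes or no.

mol C = 14.78 g CO₂ ÷ 44.009 g/mol = 0.33584 mol
mol H = 2 × 4.032 g H₂O ÷ 18.015 g/mol = 0.44763 mol
C and H together account for 4.4850 g — essentially the entire 4.484 g sample — so the compound contains no oxygen.

no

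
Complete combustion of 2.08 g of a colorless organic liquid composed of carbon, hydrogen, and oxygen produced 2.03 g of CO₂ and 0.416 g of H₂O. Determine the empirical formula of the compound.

CHO2

mol C = 2.03 g CO₂ ÷ 44.009 g/mol = 0.04613 mol
mol H = 2 × 0.416 g H₂O ÷ 18.015 g/mol = 0.04618 mol
mass O = 2.08 − (0.5540 + 0.04655) = 1.479 g → mol O = 1.479 ÷ 15.999 = 0.09247 mol
Divide by the smallest (0.04613 mol): C 1.000, H 1.001, O 2.005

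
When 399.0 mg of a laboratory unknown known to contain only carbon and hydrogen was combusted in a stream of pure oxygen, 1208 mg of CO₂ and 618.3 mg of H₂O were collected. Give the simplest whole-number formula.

C2H5

mol C = 1.208 g CO₂ ÷ 44.009 g/mol = 0.027449 mol
mol H = 2 × 0.6183 g H₂O ÷ 18.015 g/mol = 0.068643 mol
Divide by the smallest (0.027449 mol): C 1.000, H 2.501
Multiplying each by 2 gives whole numbers: C 2.00, H 5.00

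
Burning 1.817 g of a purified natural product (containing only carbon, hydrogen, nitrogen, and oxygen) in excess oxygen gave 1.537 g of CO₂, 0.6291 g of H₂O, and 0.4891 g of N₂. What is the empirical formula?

mol C = 1.537 g CO₂ ÷ 44.009 g/mol = 0.034925 mol
mol H = 2 × 0.6291 g H₂O ÷ 18.015 g/mol = 0.069842 mol
mol N = 2 × 0.4891 g N₂ ÷ 28.014 g/mol = 0.034918 mol
mass O = 1.817 − (0.41948 + 0.070401 + 0.48910) = 0.83802 g → mol O = 0.83802 ÷ 15.999 = 0.052379 mol
Divide by the smallest (0.034918 mol): C 1.000, H 2.000, N 1.000, O 1.500
Multiplying each by 2 gives whole numbers: C 2.00, H 4.00, N 2.00, O 3.00

C2H4N2O3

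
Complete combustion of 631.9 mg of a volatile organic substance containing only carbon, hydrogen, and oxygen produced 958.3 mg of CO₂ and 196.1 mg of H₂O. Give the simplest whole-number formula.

CHO

mol C = 0.9583 g CO₂ ÷ 44.009 g/mol = 0.021775 mol
mol H = 2 × 0.1961 g H₂O ÷ 18.015 g/mol = 0.021771 mol
mass O = 0.6319 − (0.26154 + 0.021945) = 0.34841 g → mol O = 0.34841 ÷ 15.999 = 0.021777 mol
Divide by the smallest (0.021771 mol): C 1.000, H 1.000, O 1.000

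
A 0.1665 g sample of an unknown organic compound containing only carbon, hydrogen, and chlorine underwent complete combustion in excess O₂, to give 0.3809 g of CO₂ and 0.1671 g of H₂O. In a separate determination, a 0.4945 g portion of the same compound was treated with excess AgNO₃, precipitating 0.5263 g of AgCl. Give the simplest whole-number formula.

mol C = 0.3809 g CO₂ ÷ 44.009 g/mol = 0.0086550 mol
mol H = 2 × 0.1671 g H₂O ÷ 18.015 g/mol = 0.018551 mol
From the AgCl data: mol Cl per gram of compound = (0.5263 ÷ 143.318) ÷ 0.4945 = 0.0074262 mol/g, so in the 0.1665 g combustion sample mol Cl = 0.0012365 mol
Divide by the smallest (0.0012365 mol): C 7.000, H 15.003, Cl 1.000

C7H15Cl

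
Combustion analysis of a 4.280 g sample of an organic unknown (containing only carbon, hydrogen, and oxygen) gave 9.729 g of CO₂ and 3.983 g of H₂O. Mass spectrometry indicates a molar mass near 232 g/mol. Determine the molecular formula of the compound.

mol C = 9.729 g CO₂ ÷ 44.009 g/mol = 0.22107 mol
mol H = 2 × 3.983 g H₂O ÷ 18.015 g/mol = 0.44219 mol
mass O = 4.280 − (2.6553 + 0.44572) = 1.1790 g → mol O = 1.1790 ÷ 15.999 = 0.073694 mol
Divide by the smallest (0.073694 mol): C 3.000, H 6.000, O 1.000
Empirical formula: C3H6O
Empirical-formula mass = 58.08 g/mol; 232 ÷ 58.08 ≈ 4, so the molecular formula is C12H24O4.

C12H24O4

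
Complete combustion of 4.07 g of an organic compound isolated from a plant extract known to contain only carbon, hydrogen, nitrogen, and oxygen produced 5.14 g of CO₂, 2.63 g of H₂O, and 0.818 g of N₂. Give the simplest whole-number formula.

C6H15N3O5

mol C = 5.14 g CO₂ ÷ 44.009 g/mol = 0.1168 mol
mol H = 2 × 2.63 g H₂O ÷ 18.015 g/mol = 0.2920 mol
mol N = 2 × 0.818 g N₂ ÷ 28.014 g/mol = 0.05840 mol
mass O = 4.07 − (1.403 + 0.2943 + 0.8180) = 1.555 g → mol O = 1.555 ÷ 15.999 = 0.09719 mol
Divide by the smallest (0.05840 mol): C 2.000, H 5.000, N 1.000, O 1.664
Multiplying each by 3 gives whole numbers: C 6.00, H 15.00, N 3.00, O 4.99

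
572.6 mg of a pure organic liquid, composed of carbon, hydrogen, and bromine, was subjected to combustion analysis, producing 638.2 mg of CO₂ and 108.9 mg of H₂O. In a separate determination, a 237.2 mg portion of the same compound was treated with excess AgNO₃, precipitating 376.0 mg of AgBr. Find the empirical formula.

mol C = 0.6382 g CO₂ ÷ 44.009 g/mol = 0.014502 mol
mol H = 2 × 0.1089 g H₂O ÷ 18.015 g/mol = 0.012090 mol
From the AgBr data: mol Br per gram of compound = (0.3760 ÷ 187.772) ÷ 0.2372 = 0.0084419 mol/g, so in the 0.5726 g combustion sample mol Br = 0.0048339 mol
Divide by the smallest (0.0048339 mol): C 3.000, H 2.501, Br 1.000
Multiplying each by 2 gives whole numbers: C 6.00, H 5.00, Br 2.00

C6H5Br2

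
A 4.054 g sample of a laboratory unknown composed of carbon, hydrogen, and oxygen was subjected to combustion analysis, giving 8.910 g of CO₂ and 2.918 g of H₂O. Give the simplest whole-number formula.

mol C = 8.910 g CO₂ ÷ 44.009 g/mol = 0.20246 mol
mol H = 2 × 2.918 g H₂O ÷ 18.015 g/mol = 0.32395 mol
mass O = 4.054 − (2.4317 + 0.32654) = 1.2957 g → mol O = 1.2957 ÷ 15.999 = 0.080988 mol
Divide by the smallest (0.080988 mol): C 2.500, H 4.000, O 1.000
Multiplying each by 2 gives whole numbers: C 5.00, H 8.00, O 2.00

C5H8O2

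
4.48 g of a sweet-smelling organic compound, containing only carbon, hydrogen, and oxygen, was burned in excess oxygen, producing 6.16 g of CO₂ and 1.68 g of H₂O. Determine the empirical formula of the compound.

mol C = 6.16 g CO₂ ÷ 44.009 g/mol = 0.1400 mol
mol H = 2 × 1.68 g H₂O ÷ 18.015 g/mol = 0.1865 mol
mass O = 4.48 − (1.681 + 0.1880) = 2.611 g → mol O = 2.611 ÷ 15.999 = 0.1632 mol
Divide by the smallest (0.1400 mol): C 1.000, H 1.332, O 1.166
Multiplying each by 6 gives whole numbers: C 6.00, H 7.99, O 7.00

C6H8O7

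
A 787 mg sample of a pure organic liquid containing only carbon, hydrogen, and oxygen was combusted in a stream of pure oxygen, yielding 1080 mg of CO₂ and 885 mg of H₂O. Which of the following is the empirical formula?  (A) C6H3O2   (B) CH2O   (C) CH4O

(C) CH4O

mol C = 1.08 g CO₂ ÷ 44.009 g/mol = 0.02454 mol
mol H = 2 × 0.885 g H₂O ÷ 18.015 g/mol = 0.09825 mol
mass O = 0.787 − (0.2948 + 0.09904) = 0.3932 g → mol O = 0.3932 ÷ 15.999 = 0.02458 mol
Divide by the smallest (0.02454 mol): C 1.000, H 4.004, O 1.001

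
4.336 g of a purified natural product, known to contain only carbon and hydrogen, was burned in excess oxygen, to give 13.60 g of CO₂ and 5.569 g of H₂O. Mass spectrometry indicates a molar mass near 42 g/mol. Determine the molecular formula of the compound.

C3H6

mol C = 13.60 g CO₂ ÷ 44.009 g/mol = 0.30903 mol
mol H = 2 × 5.569 g H₂O ÷ 18.015 g/mol = 0.61826 mol
Divide by the smallest (0.30903 mol): C 1.000, H 2.001
Empirical formula: CH2
Empirical-formula mass = 14.03 g/mol; 42 ÷ 14.03 ≈ 3, so the molecular formula is C3H6.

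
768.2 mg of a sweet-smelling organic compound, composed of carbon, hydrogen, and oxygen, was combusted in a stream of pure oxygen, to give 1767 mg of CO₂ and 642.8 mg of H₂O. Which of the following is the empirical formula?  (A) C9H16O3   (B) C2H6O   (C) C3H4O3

mol C = 1.767 g CO₂ ÷ 44.009 g/mol = 0.040151 mol
mol H = 2 × 0.6428 g H₂O ÷ 18.015 g/mol = 0.071363 mol
mass O = 0.7682 − (0.48225 + 0.071934) = 0.21401 g → mol O = 0.21401 ÷ 15.999 = 0.013377 mol
Divide by the smallest (0.013377 mol): C 3.002, H 5.335, O 1.000
Multiplying each by 3 gives whole numbers: C 9.00, H 16.00, O 3.00

(A) C9H16O3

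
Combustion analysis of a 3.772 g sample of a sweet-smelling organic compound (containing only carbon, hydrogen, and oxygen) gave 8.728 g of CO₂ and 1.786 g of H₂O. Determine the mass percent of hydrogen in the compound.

5.30%

mol C = 8.728 g CO₂ ÷ 44.009 g/mol = 0.19832 mol
mol H = 2 × 1.786 g H₂O ÷ 18.015 g/mol = 0.19828 mol
mass O = 3.772 − (2.3821 + 0.19987) = 1.1901 g → mol O = 1.1901 ÷ 15.999 = 0.074384 mol
mass % H = 0.19987 g ÷ 3.772 g × 100%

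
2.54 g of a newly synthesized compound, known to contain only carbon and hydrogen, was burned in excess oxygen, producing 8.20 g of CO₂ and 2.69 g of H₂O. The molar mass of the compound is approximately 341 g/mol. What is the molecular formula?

C25H40

mol C = 8.20 g CO₂ ÷ 44.009 g/mol = 0.1863 mol
mol H = 2 × 2.69 g H₂O ÷ 18.015 g/mol = 0.2986 mol
Divide by the smallest (0.1863 mol): C 1.000, H 1.603
Multiplying each by 5 gives whole numbers: C 5.00, H 8.01
Empirical formula: C5H8
Empirical-formula mass = 68.12 g/mol; 341 ÷ 68.12 ≈ 5, so the molecular formula is C25H40.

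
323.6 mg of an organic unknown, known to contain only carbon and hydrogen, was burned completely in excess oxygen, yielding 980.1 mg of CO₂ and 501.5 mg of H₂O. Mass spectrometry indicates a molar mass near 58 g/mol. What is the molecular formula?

mol C = 0.9801 g CO₂ ÷ 44.009 g/mol = 0.022270 mol
mol H = 2 × 0.5015 g H₂O ÷ 18.015 g/mol = 0.055676 mol
Divide by the smallest (0.022270 mol): C 1.000, H 2.500
Multiplying each by 2 gives whole numbers: C 2.00, H 5.00
Empirical formula: C2H5
Empirical-formula mass = 29.06 g/mol; 58 ÷ 29.06 ≈ 2, so the molecular formula is C4H10.

C4H10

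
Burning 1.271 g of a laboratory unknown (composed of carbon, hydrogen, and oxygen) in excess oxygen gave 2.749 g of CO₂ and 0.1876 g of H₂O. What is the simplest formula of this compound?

C6H2O3

mol C = 2.749 g CO₂ ÷ 44.009 g/mol = 0.062464 mol
mol H = 2 × 0.1876 g H₂O ÷ 18.015 g/mol = 0.020827 mol
mass O = 1.271 − (0.75026 + 0.020994) = 0.49975 g → mol O = 0.49975 ÷ 15.999 = 0.031236 mol
Divide by the smallest (0.020827 mol): C 2.999, H 1.000, O 1.500
Multiplying each by 2 gives whole numbers: C 6.00, H 2.00, O 3.00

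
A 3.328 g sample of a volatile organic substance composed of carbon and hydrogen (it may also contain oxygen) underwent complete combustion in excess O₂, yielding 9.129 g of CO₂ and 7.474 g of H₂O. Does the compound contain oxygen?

mol C = 9.129 g CO₂ ÷ 44.009 g/mol = 0.20743 mol
mol H = 2 × 7.474 g H₂O ÷ 18.015 g/mol = 0.82975 mol
C and H together account for 3.3279 g — essentially the entire 3.328 g sample — so the compound contains no oxygen.

no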